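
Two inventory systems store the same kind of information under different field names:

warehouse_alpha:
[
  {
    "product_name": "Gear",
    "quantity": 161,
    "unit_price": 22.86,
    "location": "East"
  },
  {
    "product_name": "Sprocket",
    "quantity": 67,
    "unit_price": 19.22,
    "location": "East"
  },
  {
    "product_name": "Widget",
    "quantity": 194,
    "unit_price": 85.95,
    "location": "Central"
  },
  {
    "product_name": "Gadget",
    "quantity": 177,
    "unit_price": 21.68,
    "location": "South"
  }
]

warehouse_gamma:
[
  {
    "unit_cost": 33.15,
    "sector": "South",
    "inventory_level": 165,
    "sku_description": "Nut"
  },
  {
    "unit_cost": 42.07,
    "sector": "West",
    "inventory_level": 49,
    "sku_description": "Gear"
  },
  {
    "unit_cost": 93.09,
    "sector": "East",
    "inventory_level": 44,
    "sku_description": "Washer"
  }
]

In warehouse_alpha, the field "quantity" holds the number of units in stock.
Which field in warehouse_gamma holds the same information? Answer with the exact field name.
inventory_level

In warehouse_alpha, "quantity" holds the number of units in stock.
The fields in warehouse_gamma are: "unit_cost", "sector", "inventory_level", "sku_description".
"inventory_level" is the match: the name refers to the same concept and its values are whole-number counts (e.g. 165, 49).
The other fields ("unit_cost", "sector", "sku_description") hold different kinds of data.

So "quantity" in warehouse_alpha corresponds to "inventory_level" in warehouse_gamma.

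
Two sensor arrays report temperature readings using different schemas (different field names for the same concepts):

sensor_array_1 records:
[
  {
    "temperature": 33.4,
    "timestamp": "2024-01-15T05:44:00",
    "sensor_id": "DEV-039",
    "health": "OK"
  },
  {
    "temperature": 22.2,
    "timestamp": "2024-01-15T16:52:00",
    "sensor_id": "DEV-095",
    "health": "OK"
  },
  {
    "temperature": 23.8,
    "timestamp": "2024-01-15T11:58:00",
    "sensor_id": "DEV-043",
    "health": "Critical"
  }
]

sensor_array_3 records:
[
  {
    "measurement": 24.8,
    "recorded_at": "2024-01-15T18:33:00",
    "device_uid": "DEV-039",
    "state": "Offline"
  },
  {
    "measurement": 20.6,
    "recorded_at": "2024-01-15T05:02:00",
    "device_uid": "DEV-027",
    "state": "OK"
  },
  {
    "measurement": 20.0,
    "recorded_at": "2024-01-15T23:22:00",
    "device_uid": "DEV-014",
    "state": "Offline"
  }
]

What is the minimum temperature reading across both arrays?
20.0

Schema mapping: "temperature" (sensor_array_1) = "measurement" (sensor_array_3) = temperature reading

Minimum in sensor_array_1: 22.2
Minimum in sensor_array_3: 20.0

Overall minimum: min(22.2, 20.0) = 20.0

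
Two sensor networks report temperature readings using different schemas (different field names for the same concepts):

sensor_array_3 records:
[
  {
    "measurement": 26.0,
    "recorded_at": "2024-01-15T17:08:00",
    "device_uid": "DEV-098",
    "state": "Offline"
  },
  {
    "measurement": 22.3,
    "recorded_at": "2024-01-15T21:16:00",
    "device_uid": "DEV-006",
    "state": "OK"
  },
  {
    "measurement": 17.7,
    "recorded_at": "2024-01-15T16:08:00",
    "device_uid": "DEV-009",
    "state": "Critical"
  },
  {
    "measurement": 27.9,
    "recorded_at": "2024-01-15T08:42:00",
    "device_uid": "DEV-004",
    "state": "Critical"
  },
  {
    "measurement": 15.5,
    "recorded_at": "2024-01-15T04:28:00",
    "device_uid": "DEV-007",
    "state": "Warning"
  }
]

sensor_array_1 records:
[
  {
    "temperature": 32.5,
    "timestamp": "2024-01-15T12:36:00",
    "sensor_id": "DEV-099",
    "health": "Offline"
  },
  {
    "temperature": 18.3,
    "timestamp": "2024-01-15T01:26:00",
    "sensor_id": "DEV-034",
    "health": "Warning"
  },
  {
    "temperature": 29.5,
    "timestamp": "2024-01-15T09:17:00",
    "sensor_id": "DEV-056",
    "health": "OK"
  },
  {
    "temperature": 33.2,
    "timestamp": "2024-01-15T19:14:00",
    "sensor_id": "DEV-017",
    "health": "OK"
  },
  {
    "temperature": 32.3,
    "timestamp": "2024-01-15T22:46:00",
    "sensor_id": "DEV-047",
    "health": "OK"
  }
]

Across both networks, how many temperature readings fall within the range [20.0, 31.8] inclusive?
4

Schema mapping: "measurement" (sensor_array_3) = "temperature" (sensor_array_1) = temperature

Readings in [20.0, 31.8] from sensor_array_3: 3
Readings in [20.0, 31.8] from sensor_array_1: 1

Total count: 3 + 1 = 4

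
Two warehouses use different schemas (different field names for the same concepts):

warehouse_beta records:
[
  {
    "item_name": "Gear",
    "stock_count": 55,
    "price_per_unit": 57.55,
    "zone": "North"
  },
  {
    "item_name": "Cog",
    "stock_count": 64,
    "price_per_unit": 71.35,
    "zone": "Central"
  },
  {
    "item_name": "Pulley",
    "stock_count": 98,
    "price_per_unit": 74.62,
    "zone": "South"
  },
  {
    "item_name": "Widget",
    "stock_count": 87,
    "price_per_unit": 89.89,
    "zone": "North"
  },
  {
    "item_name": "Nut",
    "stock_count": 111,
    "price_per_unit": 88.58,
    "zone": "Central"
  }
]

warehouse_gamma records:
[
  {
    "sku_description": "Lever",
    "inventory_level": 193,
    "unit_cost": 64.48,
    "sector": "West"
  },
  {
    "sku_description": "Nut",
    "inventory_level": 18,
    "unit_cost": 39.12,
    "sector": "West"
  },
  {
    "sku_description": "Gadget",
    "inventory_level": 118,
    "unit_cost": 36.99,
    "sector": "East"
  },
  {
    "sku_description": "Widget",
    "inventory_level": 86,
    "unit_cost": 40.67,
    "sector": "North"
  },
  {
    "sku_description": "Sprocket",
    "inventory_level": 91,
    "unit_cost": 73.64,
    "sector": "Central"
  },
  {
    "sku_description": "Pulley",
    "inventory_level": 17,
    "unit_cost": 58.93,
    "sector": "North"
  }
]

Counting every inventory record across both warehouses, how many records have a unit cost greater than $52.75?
8

Schema mapping: "price_per_unit" (warehouse_beta) = "unit_cost" (warehouse_gamma) = unit cost

Records > $52.75 in warehouse_beta: 5
Records > $52.75 in warehouse_gamma: 3

Total count: 5 + 3 = 8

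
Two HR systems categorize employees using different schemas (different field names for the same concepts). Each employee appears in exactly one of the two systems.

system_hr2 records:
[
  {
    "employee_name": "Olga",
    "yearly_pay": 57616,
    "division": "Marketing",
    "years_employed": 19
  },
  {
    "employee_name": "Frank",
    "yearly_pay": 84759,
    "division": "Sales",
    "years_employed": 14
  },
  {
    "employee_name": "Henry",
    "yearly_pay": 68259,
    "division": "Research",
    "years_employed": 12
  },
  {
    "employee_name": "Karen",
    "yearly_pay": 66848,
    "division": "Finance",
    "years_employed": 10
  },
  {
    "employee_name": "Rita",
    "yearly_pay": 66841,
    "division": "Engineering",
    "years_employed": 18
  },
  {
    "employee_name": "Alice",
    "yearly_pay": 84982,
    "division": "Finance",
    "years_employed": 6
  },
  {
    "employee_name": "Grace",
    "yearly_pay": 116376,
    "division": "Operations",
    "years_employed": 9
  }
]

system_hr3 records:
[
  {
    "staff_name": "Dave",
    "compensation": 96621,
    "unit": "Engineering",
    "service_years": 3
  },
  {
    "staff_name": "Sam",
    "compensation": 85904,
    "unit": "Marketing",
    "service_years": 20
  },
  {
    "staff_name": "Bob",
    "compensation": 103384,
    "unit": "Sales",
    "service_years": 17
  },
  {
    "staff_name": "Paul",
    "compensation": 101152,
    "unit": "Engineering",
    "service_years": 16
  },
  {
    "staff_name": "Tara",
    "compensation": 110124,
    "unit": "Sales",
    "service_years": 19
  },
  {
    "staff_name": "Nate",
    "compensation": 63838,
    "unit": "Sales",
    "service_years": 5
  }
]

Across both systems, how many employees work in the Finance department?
2

Schema mapping: "division" (system_hr2) = "unit" (system_hr3) = department

Finance employees in system_hr2: 2
Finance employees in system_hr3: 0

Total in Finance: 2 + 0 = 2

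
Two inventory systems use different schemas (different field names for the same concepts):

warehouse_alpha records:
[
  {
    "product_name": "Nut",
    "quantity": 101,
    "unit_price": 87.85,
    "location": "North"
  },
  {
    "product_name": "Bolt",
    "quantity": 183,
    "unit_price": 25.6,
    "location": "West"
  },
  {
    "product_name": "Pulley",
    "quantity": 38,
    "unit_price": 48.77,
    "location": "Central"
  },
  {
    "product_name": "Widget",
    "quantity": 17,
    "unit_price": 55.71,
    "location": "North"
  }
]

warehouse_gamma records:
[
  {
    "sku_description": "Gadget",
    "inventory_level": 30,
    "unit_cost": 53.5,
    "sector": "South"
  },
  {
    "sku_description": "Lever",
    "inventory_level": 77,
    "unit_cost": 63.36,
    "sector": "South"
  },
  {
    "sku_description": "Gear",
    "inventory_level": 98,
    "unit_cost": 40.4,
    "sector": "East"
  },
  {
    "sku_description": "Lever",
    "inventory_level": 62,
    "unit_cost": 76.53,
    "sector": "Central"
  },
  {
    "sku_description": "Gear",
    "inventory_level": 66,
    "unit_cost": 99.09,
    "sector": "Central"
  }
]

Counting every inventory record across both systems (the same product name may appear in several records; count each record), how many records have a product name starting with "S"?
0

Schema mapping: "product_name" (warehouse_alpha) = "sku_description" (warehouse_gamma) = product name

Records with product name starting with "S" in warehouse_alpha: 0
Records with product name starting with "S" in warehouse_gamma: 0

Total: 0 + 0 = 0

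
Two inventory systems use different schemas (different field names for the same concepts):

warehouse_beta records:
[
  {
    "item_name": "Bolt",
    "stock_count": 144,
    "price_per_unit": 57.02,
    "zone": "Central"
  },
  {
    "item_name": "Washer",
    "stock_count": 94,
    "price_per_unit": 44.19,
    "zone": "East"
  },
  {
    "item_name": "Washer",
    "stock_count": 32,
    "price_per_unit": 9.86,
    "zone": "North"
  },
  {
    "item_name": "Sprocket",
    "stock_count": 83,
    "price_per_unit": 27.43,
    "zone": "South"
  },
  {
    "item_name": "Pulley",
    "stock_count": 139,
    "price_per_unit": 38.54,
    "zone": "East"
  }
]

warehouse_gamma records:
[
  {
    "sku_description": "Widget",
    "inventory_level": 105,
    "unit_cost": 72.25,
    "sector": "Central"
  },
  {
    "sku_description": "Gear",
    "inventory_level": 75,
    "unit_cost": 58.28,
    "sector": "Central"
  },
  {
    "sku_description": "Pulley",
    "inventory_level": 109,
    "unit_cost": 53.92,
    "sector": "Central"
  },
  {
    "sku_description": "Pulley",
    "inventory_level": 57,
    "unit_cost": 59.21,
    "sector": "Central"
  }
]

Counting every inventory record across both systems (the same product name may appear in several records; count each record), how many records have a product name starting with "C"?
0

Schema mapping: "item_name" (warehouse_beta) = "sku_description" (warehouse_gamma) = product name

Records with product name starting with "C" in warehouse_beta: 0
Records with product name starting with "C" in warehouse_gamma: 0

Total: 0 + 0 = 0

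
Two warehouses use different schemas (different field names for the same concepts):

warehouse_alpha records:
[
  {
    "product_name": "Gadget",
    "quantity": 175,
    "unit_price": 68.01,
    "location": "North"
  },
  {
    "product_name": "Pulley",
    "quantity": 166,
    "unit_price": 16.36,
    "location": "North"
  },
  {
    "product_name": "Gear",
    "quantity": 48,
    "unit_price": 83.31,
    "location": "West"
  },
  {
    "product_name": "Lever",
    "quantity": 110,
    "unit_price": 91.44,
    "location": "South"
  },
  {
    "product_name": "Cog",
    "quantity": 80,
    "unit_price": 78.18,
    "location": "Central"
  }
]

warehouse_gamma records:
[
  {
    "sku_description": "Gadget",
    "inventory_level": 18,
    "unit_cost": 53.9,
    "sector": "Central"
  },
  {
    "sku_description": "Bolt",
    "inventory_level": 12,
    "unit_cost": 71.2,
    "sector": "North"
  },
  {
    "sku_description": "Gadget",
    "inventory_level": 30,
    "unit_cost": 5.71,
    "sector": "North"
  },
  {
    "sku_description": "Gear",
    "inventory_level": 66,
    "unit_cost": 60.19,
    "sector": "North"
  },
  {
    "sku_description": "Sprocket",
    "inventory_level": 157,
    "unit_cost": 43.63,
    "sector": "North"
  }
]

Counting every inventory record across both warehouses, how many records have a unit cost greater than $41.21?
8

Schema mapping: "unit_price" (warehouse_alpha) = "unit_cost" (warehouse_gamma) = unit cost

Records > $41.21 in warehouse_alpha: 4
Records > $41.21 in warehouse_gamma: 4

Total count: 4 + 4 = 8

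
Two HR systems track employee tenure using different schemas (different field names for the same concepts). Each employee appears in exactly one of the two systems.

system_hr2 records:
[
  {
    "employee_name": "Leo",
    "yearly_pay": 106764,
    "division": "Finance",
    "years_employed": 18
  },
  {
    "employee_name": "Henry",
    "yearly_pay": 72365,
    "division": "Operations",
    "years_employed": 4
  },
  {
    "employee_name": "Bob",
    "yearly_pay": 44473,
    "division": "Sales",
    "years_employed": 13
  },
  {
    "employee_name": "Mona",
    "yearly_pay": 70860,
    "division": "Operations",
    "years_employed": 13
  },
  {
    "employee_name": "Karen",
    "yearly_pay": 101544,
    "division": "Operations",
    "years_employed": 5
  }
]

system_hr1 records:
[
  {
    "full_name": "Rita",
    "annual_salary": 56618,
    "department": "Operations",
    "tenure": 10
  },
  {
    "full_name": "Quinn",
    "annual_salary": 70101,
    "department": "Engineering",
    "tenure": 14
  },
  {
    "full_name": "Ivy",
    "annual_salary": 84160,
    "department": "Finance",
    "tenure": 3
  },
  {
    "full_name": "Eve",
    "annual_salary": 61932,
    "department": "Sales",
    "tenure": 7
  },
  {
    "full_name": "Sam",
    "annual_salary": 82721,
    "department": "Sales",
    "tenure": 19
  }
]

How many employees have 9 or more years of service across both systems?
6

Reconcile schemas: "years_employed" (system_hr2) = "tenure" (system_hr1) = years of service

From system_hr2: 3 employees with >= 9 years
From system_hr1: 3 employees with >= 9 years

Total: 3 + 3 = 6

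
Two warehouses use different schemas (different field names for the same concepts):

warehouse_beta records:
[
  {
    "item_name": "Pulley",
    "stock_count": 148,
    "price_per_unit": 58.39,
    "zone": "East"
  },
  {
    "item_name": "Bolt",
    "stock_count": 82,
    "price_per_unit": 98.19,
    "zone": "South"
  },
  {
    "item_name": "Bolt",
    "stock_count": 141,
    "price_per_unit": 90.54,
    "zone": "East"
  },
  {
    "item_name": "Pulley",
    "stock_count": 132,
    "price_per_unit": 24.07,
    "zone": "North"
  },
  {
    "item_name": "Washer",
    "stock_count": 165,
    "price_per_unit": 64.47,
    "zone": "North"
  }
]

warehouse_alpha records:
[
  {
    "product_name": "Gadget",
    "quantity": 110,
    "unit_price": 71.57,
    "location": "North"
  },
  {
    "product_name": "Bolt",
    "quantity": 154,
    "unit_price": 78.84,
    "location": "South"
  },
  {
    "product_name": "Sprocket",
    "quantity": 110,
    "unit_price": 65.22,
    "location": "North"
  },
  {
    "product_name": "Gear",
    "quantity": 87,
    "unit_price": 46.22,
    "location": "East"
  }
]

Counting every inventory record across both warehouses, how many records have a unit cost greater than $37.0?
8

Schema mapping: "price_per_unit" (warehouse_beta) = "unit_price" (warehouse_alpha) = unit cost

Records > $37.0 in warehouse_beta: 4
Records > $37.0 in warehouse_alpha: 4

Total count: 4 + 4 = 8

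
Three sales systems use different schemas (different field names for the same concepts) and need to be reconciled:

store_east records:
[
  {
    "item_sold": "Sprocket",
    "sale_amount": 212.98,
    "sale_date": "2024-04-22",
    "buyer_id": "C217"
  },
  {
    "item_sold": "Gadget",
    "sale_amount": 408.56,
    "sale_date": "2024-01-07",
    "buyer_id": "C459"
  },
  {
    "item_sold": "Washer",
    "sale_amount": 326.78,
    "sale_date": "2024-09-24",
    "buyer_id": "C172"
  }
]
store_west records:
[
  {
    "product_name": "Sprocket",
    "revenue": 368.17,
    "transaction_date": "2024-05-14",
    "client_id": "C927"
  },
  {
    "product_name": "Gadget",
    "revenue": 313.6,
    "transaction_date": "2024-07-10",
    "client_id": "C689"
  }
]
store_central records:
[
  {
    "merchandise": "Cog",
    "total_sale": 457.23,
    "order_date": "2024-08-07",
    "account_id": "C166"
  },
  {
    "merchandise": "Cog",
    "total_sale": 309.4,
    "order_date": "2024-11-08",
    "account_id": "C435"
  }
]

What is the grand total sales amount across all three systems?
2396.72

Schema reconciliation - all amount fields map to sale amount:

store_east (sale_amount): 948.32
store_west (revenue): 681.77
store_central (total_sale): 766.63

Grand total: 2396.72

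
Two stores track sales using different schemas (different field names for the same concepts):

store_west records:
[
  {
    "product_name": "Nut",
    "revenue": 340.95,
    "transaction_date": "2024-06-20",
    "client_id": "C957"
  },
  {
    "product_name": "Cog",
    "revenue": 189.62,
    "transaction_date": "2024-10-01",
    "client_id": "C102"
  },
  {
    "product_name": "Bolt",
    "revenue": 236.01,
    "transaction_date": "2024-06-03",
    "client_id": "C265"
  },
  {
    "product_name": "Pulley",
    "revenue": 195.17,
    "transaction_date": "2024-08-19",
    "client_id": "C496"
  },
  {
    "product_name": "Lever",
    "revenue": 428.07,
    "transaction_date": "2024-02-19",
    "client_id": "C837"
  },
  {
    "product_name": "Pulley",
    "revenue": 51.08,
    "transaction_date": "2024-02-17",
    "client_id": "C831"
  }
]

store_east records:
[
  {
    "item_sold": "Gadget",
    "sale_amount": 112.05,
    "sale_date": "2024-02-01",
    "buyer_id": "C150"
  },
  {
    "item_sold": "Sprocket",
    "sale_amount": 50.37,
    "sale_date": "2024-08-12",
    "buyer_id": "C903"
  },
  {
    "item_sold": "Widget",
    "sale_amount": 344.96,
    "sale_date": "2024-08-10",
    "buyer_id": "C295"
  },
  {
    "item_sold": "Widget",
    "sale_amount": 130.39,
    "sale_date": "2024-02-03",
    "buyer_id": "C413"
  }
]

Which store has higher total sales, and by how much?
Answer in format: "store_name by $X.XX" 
store_west by $803.13

Schema mapping: "revenue" (store_west) = "sale_amount" (store_east) = sale amount

Total for store_west: 1440.90
Total for store_east: 637.77

Difference: |1440.90 - 637.77| = 803.13
store_west has higher sales by $803.13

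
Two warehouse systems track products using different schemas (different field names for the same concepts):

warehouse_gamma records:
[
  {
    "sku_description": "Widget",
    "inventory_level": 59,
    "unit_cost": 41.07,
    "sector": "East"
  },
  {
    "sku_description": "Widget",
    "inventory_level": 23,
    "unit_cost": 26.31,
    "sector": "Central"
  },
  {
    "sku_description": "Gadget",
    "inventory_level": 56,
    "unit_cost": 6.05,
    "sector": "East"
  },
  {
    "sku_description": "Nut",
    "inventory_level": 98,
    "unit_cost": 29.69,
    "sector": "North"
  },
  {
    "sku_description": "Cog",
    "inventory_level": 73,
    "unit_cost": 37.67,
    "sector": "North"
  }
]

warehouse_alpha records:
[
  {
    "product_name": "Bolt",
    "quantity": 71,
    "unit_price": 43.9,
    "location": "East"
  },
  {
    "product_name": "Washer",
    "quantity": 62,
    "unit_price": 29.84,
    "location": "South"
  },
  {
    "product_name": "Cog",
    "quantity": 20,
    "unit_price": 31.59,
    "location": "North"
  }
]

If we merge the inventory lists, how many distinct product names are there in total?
6

Schema mapping: "sku_description" (warehouse_gamma) = "product_name" (warehouse_alpha) = product name

Products in warehouse_gamma: ['Cog', 'Gadget', 'Nut', 'Widget']
Products in warehouse_alpha: ['Bolt', 'Cog', 'Washer']

Union (unique products): ['Bolt', 'Cog', 'Gadget', 'Nut', 'Washer', 'Widget']
Count: 6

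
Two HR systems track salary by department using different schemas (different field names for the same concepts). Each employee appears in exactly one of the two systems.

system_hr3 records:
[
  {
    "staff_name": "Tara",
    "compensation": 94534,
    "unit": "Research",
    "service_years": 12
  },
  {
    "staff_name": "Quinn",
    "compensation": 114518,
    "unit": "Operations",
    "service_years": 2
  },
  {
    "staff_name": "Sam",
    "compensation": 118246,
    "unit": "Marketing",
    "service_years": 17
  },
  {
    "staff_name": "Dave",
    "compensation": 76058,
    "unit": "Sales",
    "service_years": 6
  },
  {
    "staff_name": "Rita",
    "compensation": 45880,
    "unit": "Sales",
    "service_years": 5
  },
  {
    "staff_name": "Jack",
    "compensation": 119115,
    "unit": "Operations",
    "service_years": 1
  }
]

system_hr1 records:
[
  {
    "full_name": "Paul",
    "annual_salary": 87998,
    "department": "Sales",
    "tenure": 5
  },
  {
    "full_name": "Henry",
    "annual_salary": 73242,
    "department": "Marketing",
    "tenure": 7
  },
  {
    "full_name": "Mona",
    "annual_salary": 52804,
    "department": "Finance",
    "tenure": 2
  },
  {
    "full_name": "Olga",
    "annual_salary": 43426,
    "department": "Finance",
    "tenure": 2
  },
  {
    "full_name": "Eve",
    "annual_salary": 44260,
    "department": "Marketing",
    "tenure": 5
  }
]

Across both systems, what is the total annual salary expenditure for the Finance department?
96230

Schema mappings:
- "unit" (system_hr3) = "department" (system_hr1) = department
- "compensation" (system_hr3) = "annual_salary" (system_hr1) = salary

Finance salaries from system_hr3: 0
Finance salaries from system_hr1: 96230

Total: 0 + 96230 = 96230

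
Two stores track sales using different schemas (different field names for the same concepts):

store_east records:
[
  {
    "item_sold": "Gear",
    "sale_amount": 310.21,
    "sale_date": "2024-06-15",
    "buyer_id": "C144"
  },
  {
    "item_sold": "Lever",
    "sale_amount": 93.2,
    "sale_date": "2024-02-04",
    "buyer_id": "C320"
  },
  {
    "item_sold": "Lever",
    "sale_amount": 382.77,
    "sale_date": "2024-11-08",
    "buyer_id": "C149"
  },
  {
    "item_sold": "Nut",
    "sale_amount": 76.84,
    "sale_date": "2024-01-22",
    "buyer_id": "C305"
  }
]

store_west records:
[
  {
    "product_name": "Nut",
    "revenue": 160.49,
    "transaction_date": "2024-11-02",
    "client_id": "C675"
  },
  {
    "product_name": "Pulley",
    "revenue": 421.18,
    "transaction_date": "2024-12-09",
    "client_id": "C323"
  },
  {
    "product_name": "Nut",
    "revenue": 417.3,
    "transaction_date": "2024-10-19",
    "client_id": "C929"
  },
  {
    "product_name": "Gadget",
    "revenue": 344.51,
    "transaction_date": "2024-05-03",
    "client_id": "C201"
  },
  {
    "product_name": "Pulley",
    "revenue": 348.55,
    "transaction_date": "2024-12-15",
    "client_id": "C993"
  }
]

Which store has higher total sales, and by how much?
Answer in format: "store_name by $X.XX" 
store_west by $829.01

Schema mapping: "sale_amount" (store_east) = "revenue" (store_west) = sale amount

Total for store_east: 863.02
Total for store_west: 1692.03

Difference: |863.02 - 1692.03| = 829.01
store_west has higher sales by $829.01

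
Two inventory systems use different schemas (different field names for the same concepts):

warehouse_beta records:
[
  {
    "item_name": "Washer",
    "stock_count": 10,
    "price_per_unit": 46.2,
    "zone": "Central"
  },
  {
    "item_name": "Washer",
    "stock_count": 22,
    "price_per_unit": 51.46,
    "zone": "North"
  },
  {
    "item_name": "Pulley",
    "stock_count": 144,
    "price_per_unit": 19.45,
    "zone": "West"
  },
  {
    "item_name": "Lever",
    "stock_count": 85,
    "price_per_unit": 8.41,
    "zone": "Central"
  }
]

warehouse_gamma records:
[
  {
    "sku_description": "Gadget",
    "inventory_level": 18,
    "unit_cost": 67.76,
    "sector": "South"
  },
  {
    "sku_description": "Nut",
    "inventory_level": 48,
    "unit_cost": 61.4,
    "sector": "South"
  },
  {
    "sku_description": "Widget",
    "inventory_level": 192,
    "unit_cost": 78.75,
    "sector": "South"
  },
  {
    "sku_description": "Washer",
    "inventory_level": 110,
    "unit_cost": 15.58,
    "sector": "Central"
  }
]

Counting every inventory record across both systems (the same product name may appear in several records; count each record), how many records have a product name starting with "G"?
1

Schema mapping: "item_name" (warehouse_beta) = "sku_description" (warehouse_gamma) = product name

Records with product name starting with "G" in warehouse_beta: 0
Records with product name starting with "G" in warehouse_gamma: 1

Total: 0 + 1 = 1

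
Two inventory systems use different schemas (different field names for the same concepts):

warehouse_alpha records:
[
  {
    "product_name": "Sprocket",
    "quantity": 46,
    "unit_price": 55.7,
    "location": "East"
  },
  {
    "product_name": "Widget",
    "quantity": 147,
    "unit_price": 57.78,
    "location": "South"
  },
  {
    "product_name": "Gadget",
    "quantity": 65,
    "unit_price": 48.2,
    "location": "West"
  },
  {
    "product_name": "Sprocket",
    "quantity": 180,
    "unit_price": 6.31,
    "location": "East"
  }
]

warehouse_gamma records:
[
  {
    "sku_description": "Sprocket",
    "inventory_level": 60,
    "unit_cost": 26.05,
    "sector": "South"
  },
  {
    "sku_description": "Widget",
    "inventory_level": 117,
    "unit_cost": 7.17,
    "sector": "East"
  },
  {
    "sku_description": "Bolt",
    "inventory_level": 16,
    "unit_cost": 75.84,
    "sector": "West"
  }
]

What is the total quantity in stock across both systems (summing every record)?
631

To reconcile these schemas, identify the field holding the quantity in stock in each system:
1. In warehouse_alpha it is "quantity"
2. In warehouse_gamma it is "inventory_level"

From warehouse_alpha: 46 + 147 + 65 + 180 = 438
From warehouse_gamma: 60 + 117 + 16 = 193

Total: 438 + 193 = 631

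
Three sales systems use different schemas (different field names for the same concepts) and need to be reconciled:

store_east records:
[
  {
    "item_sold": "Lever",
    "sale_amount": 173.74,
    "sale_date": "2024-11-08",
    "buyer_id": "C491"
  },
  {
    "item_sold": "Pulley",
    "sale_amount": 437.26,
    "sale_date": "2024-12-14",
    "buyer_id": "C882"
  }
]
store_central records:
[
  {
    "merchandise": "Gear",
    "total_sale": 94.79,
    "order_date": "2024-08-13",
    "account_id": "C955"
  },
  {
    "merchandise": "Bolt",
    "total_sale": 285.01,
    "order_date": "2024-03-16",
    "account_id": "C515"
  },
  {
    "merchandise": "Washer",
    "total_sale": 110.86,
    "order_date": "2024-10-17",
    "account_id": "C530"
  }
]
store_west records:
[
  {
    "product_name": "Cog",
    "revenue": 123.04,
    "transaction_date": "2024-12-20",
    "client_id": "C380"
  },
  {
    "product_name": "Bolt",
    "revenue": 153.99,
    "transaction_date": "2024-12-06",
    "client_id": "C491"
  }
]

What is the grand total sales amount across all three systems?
1378.69

Schema reconciliation - all amount fields map to sale amount:

store_east (sale_amount): 611.0
store_central (total_sale): 490.66
store_west (revenue): 277.03

Grand total: 1378.69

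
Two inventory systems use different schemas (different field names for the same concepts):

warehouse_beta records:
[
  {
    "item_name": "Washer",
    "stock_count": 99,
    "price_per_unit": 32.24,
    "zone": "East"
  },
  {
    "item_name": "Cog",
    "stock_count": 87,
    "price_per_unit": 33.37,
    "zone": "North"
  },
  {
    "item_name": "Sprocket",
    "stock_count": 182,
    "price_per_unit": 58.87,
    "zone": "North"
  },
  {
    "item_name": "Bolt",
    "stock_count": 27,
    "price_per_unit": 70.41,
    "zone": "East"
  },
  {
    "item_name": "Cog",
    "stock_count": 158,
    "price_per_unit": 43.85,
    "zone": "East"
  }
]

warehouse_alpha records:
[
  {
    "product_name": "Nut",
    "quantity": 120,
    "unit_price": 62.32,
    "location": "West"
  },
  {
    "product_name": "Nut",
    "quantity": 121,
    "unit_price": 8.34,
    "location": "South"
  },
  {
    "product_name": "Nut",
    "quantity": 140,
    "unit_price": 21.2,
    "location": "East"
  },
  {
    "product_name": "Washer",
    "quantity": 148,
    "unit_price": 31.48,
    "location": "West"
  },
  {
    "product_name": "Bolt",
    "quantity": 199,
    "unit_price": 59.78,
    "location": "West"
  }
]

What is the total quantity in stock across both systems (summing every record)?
1281

To reconcile these schemas, identify the field holding the quantity in stock in each system:
1. In warehouse_beta it is "stock_count"
2. In warehouse_alpha it is "quantity"

From warehouse_beta: 99 + 87 + 182 + 27 + 158 = 553
From warehouse_alpha: 120 + 121 + 140 + 148 + 199 = 728

Total: 553 + 728 = 1281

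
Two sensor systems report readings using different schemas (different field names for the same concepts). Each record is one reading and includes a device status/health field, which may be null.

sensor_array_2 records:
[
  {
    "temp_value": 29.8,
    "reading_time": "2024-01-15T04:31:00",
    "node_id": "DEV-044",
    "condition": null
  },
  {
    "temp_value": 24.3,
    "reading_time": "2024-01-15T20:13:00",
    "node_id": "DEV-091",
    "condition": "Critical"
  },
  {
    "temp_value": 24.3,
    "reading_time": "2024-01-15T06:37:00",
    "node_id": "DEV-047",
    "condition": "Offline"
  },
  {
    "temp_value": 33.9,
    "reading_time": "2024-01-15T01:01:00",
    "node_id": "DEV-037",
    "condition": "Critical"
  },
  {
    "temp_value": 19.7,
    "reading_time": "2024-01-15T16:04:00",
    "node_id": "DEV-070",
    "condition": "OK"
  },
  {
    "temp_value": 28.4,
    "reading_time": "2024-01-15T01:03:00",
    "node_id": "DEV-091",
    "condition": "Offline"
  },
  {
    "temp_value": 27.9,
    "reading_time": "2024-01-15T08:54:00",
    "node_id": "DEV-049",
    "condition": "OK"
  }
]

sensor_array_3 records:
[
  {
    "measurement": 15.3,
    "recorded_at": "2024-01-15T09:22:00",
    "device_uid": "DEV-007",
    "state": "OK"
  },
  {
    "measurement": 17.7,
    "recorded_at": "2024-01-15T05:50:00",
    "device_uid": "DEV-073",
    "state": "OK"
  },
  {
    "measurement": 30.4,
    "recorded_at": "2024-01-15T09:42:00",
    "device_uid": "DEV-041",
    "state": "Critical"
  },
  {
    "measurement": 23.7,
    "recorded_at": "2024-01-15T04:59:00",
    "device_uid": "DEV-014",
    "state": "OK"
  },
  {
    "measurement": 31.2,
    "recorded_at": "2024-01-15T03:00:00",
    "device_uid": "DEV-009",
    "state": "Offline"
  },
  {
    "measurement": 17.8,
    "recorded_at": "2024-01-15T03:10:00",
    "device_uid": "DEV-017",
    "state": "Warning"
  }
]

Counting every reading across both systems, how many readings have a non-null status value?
12

Schema mapping: "condition" (sensor_array_2) = "state" (sensor_array_3) = status

Non-null in sensor_array_2: 6
Non-null in sensor_array_3: 6

Total non-null: 6 + 6 = 12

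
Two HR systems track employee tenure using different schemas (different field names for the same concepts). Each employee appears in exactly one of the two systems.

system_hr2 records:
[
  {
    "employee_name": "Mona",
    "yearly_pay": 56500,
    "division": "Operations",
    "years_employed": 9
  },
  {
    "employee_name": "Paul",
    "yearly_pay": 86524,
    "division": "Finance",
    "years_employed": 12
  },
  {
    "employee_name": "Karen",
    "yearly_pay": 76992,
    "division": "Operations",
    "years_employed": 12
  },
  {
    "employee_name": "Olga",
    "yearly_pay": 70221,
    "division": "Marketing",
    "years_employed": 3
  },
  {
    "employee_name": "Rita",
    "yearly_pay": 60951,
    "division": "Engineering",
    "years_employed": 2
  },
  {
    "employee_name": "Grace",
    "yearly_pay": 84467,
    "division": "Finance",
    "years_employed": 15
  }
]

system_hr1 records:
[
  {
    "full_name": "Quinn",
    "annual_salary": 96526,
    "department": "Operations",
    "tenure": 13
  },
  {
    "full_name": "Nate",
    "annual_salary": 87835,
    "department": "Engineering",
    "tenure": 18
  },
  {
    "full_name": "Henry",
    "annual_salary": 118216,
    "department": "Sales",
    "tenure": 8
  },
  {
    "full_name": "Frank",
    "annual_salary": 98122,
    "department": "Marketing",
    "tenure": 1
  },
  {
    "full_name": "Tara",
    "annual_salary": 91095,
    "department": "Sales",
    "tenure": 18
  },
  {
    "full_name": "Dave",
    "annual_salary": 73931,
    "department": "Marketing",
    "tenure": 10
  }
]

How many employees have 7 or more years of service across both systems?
9

Reconcile schemas: "years_employed" (system_hr2) = "tenure" (system_hr1) = years of service

From system_hr2: 4 employees with >= 7 years
From system_hr1: 5 employees with >= 7 years

Total: 4 + 5 = 9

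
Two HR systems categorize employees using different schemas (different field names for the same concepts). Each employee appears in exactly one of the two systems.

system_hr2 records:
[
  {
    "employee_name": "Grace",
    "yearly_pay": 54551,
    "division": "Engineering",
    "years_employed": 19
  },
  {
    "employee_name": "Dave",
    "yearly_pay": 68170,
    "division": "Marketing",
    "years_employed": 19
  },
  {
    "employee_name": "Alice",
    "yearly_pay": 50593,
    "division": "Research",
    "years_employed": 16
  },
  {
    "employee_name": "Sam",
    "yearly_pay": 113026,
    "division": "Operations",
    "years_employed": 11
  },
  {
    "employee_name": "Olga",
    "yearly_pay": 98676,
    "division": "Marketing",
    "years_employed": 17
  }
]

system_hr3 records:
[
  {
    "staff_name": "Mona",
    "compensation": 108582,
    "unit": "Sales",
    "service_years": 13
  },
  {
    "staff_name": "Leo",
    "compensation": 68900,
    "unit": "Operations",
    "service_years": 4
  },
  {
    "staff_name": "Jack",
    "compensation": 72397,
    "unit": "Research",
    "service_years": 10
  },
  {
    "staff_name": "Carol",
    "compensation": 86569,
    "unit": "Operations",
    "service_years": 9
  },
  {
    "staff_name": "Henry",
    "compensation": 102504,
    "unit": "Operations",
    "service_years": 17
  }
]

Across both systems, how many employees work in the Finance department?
0

Schema mapping: "division" (system_hr2) = "unit" (system_hr3) = department

Finance employees in system_hr2: 0
Finance employees in system_hr3: 0

Total in Finance: 0 + 0 = 0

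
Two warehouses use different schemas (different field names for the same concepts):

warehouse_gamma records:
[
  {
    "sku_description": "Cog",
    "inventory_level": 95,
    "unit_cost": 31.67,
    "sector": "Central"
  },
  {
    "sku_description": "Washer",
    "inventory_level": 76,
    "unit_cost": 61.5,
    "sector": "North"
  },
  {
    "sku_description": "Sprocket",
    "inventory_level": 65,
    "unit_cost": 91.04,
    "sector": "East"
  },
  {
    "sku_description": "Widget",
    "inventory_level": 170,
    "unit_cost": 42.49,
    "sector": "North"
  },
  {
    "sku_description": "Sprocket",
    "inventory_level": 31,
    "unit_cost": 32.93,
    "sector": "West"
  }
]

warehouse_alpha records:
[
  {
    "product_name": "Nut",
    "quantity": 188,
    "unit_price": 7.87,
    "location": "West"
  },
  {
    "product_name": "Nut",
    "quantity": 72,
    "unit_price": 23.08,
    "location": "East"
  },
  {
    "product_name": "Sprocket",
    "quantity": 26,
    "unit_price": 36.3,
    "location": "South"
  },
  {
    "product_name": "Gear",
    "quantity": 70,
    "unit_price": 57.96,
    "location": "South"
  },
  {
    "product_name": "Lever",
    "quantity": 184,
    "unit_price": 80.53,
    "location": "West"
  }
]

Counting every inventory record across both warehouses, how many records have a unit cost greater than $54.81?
4

Schema mapping: "unit_cost" (warehouse_gamma) = "unit_price" (warehouse_alpha) = unit cost

Records > $54.81 in warehouse_gamma: 2
Records > $54.81 in warehouse_alpha: 2

Total count: 2 + 2 = 4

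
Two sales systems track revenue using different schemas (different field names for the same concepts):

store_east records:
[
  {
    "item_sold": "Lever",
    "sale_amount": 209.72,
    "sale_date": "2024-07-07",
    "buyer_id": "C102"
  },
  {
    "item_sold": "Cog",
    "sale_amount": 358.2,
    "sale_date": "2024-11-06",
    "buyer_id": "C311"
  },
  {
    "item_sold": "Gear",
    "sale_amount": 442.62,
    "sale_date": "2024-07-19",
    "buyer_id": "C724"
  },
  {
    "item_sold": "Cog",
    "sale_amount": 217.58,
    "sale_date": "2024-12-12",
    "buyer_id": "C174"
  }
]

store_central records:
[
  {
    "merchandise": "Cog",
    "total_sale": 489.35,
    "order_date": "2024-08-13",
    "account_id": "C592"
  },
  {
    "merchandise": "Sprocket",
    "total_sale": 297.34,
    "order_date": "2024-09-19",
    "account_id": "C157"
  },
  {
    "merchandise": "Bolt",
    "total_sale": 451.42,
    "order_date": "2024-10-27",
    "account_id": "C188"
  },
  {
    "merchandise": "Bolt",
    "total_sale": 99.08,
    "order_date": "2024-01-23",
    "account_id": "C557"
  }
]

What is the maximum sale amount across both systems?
489.35

Reconcile: "sale_amount" (store_east) = "total_sale" (store_central) = sale amount

Maximum in store_east: 442.62
Maximum in store_central: 489.35

Overall maximum: max(442.62, 489.35) = 489.35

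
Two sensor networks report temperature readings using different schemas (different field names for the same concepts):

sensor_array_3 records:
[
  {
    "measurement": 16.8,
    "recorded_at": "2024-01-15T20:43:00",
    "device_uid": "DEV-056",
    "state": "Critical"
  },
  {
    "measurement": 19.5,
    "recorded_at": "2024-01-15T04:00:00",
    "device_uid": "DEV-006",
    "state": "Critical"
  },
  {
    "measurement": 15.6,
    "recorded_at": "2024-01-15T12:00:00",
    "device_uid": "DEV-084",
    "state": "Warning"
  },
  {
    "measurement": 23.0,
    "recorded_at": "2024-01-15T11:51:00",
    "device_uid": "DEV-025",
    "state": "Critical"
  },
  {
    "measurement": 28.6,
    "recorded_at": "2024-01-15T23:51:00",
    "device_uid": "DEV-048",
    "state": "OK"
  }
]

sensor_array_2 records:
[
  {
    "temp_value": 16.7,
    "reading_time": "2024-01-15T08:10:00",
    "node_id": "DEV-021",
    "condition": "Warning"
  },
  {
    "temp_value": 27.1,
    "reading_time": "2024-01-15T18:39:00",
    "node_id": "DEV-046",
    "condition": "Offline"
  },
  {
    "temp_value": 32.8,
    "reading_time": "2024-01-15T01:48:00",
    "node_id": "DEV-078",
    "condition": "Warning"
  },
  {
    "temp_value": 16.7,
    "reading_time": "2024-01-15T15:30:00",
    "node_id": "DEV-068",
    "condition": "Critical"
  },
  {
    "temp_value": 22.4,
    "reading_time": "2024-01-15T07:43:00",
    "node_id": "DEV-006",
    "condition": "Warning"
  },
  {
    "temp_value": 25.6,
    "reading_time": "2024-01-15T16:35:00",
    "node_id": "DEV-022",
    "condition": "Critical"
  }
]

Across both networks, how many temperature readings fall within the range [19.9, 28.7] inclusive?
5

Schema mapping: "measurement" (sensor_array_3) = "temp_value" (sensor_array_2) = temperature

Readings in [19.9, 28.7] from sensor_array_3: 2
Readings in [19.9, 28.7] from sensor_array_2: 3

Total count: 2 + 3 = 5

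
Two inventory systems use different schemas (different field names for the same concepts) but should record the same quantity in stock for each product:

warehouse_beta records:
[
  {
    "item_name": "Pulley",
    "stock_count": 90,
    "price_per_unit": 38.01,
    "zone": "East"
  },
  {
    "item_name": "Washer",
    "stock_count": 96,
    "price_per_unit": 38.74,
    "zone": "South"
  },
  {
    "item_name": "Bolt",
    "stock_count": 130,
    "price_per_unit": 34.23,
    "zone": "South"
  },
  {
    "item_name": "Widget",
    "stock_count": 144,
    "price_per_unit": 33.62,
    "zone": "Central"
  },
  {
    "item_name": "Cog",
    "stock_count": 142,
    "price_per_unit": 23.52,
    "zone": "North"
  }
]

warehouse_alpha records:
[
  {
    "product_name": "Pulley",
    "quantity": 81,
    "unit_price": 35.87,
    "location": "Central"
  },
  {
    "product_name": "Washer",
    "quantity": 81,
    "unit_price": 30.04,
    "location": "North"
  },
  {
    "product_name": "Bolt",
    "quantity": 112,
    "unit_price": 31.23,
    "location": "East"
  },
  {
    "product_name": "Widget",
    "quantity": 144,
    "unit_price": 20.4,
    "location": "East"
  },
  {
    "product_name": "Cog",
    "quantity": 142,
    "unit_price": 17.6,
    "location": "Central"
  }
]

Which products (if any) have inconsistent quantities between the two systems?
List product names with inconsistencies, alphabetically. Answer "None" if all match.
Bolt, Pulley, Washer

Schema mappings:
- "item_name" (warehouse_beta) = "product_name" (warehouse_alpha) = product name
- "stock_count" (warehouse_beta) = "quantity" (warehouse_alpha) = quantity

Comparison:
  Pulley: 90 vs 81 - MISMATCH
  Washer: 96 vs 81 - MISMATCH
  Bolt: 130 vs 112 - MISMATCH
  Widget: 144 vs 144 - MATCH
  Cog: 142 vs 142 - MATCH

Products with inconsistencies: Bolt, Pulley, Washer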